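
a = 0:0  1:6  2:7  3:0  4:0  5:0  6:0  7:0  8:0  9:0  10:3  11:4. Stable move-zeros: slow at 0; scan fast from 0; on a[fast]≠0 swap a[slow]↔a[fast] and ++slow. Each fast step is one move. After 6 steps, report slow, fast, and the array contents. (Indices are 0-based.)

slow=2, fast=6, a=[6, 7, 0, 0, 0, 0, 0, 0, 0, 0, 3, 4]

slow=0 fast=0: a[fast]=0, fast++
slow=0 fast=1: a[fast]=6≠0 swap→a[0]=6, slow++,fast++
slow=1 fast=2: a[fast]=7≠0 swap→a[1]=7, slow++,fast++
slow=2 fast=3: a[fast]=0, fast++
slow=2 fast=4: a[fast]=0, fast++
slow=2 fast=5: a[fast]=0, fast++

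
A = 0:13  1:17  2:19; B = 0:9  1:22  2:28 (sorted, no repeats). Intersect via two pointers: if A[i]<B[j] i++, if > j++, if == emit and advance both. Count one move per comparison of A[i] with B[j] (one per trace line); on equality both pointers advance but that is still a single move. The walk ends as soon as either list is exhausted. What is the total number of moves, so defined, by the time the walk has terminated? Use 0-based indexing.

i=0 j=0: 13>9, j++
i=0 j=1: 13<22, i++
i=1 j=1: 17<22, i++
i=2 j=1: 19<22, i++

4 moves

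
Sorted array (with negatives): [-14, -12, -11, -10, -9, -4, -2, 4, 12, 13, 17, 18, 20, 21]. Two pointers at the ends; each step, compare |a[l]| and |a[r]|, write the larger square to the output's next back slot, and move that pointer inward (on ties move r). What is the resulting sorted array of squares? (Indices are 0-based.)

[4, 16, 16, 81, 100, 121, 144, 144, 169, 196, 289, 324, 400, 441]

l=0 r=13: |-14|<=|21| out[13]=441, r--
l=0 r=12: |-14|<=|20| out[12]=400, r--
l=0 r=11: |-14|<=|18| out[11]=324, r--
l=0 r=10: |-14|<=|17| out[10]=289, r--
l=0 r=9: |-14|>|13| out[9]=196, l++
l=1 r=9: |-12|<=|13| out[8]=169, r--
l=1 r=8: |-12|<=|12| out[7]=144, r--
l=1 r=7: |-12|>|4| out[6]=144, l++
l=2 r=7: |-11|>|4| out[5]=121, l++
l=3 r=7: |-10|>|4| out[4]=100, l++
l=4 r=7: |-9|>|4| out[3]=81, l++
l=5 r=7: |-4|<=|4| out[2]=16, r--
l=5 r=6: |-4|>|-2| out[1]=16, l++
l=6 r=6: |-2|<=|-2| out[0]=4, r--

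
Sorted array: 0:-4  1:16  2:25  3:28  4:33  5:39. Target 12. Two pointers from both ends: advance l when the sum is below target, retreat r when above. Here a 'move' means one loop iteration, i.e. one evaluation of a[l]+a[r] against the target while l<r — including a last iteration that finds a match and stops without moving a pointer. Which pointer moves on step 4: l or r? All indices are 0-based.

r

l=0 r=5: -4+39=35 >12, r--
l=0 r=4: -4+33=29 >12, r--
l=0 r=3: -4+28=24 >12, r--
l=0 r=2: -4+25=21 >12, r--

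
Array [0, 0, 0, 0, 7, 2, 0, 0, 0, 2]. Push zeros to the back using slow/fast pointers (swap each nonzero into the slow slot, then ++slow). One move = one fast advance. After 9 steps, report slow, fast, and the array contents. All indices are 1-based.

slow=3, fast=10, a=[7, 2, 0, 0, 0, 0, 0, 0, 0, 2]

(s=1,f=1) a[fast]=0 → fast++
(s=1,f=2) a[fast]=0 → fast++
(s=1,f=3) a[fast]=0 → fast++
(s=1,f=4) a[fast]=0 → fast++
(s=1,f=5) a[fast]=7≠0 swap→a[1]=7 → slow++,fast++
(s=2,f=6) a[fast]=2≠0 swap→a[2]=2 → slow++,fast++
(s=3,f=7) a[fast]=0 → fast++
(s=3,f=8) a[fast]=0 → fast++
(s=3,f=9) a[fast]=0 → fast++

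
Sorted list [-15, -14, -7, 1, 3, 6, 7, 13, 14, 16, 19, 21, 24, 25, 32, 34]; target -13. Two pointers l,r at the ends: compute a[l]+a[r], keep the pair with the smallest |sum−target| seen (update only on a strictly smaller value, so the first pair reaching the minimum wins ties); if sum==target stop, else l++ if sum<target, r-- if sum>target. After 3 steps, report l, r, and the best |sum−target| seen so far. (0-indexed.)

[0,15] -15+34=19 d=32 * → r--
[0,14] -15+32=17 d=30 * → r--
[0,13] -15+25=10 d=23 * → r--

l=0, r=12, best |Δ|=23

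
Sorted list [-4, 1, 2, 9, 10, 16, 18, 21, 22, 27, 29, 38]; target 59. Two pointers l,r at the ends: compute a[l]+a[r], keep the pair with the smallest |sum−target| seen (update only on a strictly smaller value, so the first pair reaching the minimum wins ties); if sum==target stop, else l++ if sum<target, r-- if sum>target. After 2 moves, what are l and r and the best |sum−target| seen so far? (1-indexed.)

l=3, r=12, best |Δ|=20

[1,12] -4+38=34 d=25 * → l++
[2,12] 1+38=39 d=20 * → l++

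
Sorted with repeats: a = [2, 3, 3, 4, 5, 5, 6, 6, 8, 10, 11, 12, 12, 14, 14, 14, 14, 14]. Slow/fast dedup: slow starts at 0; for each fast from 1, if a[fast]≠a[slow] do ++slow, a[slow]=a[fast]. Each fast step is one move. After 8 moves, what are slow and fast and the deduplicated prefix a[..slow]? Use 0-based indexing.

slow=5, fast=9, prefix=[2, 3, 4, 5, 6, 8]

slow=0 fast=1: a[fast]=3≠a[slow]=2 write a[1]=3, slow++,fast++
slow=1 fast=2: a[fast]=3=a[slow] dup, fast++
slow=1 fast=3: a[fast]=4≠a[slow]=3 write a[2]=4, slow++,fast++
slow=2 fast=4: a[fast]=5≠a[slow]=4 write a[3]=5, slow++,fast++
slow=3 fast=5: a[fast]=5=a[slow] dup, fast++
slow=3 fast=6: a[fast]=6≠a[slow]=5 write a[4]=6, slow++,fast++
slow=4 fast=7: a[fast]=6=a[slow] dup, fast++
slow=4 fast=8: a[fast]=8≠a[slow]=6 write a[5]=8, slow++,fast++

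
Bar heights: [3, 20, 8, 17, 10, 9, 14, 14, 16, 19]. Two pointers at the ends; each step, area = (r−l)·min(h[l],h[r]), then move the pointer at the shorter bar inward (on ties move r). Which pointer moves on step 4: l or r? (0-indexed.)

r

[0,9] min(3,19)*9=27 best=27 * → l++
[1,9] min(20,19)*8=152 best=152 * → r--
[1,8] min(20,16)*7=112 best=152 → r--
[1,7] min(20,14)*6=84 best=152 → r--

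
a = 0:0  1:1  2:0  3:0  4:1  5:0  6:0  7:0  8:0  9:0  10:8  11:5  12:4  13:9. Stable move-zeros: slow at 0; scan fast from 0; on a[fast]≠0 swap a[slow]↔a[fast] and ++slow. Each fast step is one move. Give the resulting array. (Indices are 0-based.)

(s=0,f=0) a[fast]=0 → fast++
(s=0,f=1) a[fast]=1≠0 swap→a[0]=1 → slow++,fast++
(s=1,f=2) a[fast]=0 → fast++
(s=1,f=3) a[fast]=0 → fast++
(s=1,f=4) a[fast]=1≠0 swap→a[1]=1 → slow++,fast++
(s=2,f=5) a[fast]=0 → fast++
(s=2,f=6) a[fast]=0 → fast++
(s=2,f=7) a[fast]=0 → fast++
(s=2,f=8) a[fast]=0 → fast++
(s=2,f=9) a[fast]=0 → fast++
(s=2,f=10) a[fast]=8≠0 swap→a[2]=8 → slow++,fast++
(s=3,f=11) a[fast]=5≠0 swap→a[3]=5 → slow++,fast++
(s=4,f=12) a[fast]=4≠0 swap→a[4]=4 → slow++,fast++
(s=5,f=13) a[fast]=9≠0 swap→a[5]=9 → slow++,fast++

[1, 1, 8, 5, 4, 9, 0, 0, 0, 0, 0, 0, 0, 0]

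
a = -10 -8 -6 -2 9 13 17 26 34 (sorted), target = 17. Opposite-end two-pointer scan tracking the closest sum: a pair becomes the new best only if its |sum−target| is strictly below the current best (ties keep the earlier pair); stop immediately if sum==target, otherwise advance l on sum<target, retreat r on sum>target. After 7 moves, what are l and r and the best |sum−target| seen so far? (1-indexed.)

l=5, r=6, best |Δ|=1

l=1 r=9: -10+34=24 d=7 *, r--
l=1 r=8: -10+26=16 d=1 *, l++
l=2 r=8: -8+26=18 d=1, r--
l=2 r=7: -8+17=9 d=8, l++
l=3 r=7: -6+17=11 d=6, l++
l=4 r=7: -2+17=15 d=2, l++
l=5 r=7: 9+17=26 d=9, r--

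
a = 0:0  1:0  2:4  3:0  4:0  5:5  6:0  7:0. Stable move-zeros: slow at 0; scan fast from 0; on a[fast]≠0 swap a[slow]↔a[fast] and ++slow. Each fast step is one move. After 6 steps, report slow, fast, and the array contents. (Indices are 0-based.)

slow=2, fast=6, a=[4, 5, 0, 0, 0, 0, 0, 0]

slow=0 fast=0: a[fast]=0, fast++
slow=0 fast=1: a[fast]=0, fast++
slow=0 fast=2: a[fast]=4≠0 swap→a[0]=4, slow++,fast++
slow=1 fast=3: a[fast]=0, fast++
slow=1 fast=4: a[fast]=0, fast++
slow=1 fast=5: a[fast]=5≠0 swap→a[1]=5, slow++,fast++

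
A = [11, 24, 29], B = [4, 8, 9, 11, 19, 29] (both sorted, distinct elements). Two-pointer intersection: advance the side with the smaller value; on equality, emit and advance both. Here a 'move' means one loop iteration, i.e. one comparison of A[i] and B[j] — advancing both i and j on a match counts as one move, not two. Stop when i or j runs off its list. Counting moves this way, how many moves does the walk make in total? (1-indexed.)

[i=1,j=1] 11>4 → j++
[i=1,j=2] 11>8 → j++
[i=1,j=3] 11>9 → j++
[i=1,j=4] 11==11 emit → i++,j++
[i=2,j=5] 24>19 → j++
[i=2,j=6] 24<29 → i++
[i=3,j=6] 29==29 emit → i++,j++

7 moves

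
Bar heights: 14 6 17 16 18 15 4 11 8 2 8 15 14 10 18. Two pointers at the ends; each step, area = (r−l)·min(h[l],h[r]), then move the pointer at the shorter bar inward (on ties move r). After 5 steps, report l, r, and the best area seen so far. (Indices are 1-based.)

[1,15] min(14,18)*14=196 best=196 * → l++
[2,15] min(6,18)*13=78 best=196 → l++
[3,15] min(17,18)*12=204 best=204 * → l++
[4,15] min(16,18)*11=176 best=204 → l++
[5,15] min(18,18)*10=180 best=204 → r--

l=5, r=14, best area=204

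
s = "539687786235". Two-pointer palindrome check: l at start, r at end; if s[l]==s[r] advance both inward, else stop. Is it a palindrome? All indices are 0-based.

[0,11] '5'=='5' → l++,r--
[1,10] '3'=='3' → l++,r--
[2,9] '9'!='2' → stop

not a palindrome (mismatch at 2,9)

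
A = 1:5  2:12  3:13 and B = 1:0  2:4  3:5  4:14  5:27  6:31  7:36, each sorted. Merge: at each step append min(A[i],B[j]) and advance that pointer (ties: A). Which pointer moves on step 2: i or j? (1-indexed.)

j

[i=1,j=1] A[i]=5>B[j]=0 take 0 → j++
[i=1,j=2] A[i]=5>B[j]=4 take 4 → j++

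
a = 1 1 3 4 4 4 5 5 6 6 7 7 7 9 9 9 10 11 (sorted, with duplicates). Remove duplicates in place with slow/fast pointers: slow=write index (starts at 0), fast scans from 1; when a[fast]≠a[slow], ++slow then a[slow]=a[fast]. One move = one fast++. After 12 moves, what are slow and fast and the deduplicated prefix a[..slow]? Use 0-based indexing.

(s=0,f=1) a[fast]=1=a[slow] dup → fast++
(s=0,f=2) a[fast]=3≠a[slow]=1 write a[1]=3 → slow++,fast++
(s=1,f=3) a[fast]=4≠a[slow]=3 write a[2]=4 → slow++,fast++
(s=2,f=4) a[fast]=4=a[slow] dup → fast++
(s=2,f=5) a[fast]=4=a[slow] dup → fast++
(s=2,f=6) a[fast]=5≠a[slow]=4 write a[3]=5 → slow++,fast++
(s=3,f=7) a[fast]=5=a[slow] dup → fast++
(s=3,f=8) a[fast]=6≠a[slow]=5 write a[4]=6 → slow++,fast++
(s=4,f=9) a[fast]=6=a[slow] dup → fast++
(s=4,f=10) a[fast]=7≠a[slow]=6 write a[5]=7 → slow++,fast++
(s=5,f=11) a[fast]=7=a[slow] dup → fast++
(s=5,f=12) a[fast]=7=a[slow] dup → fast++

slow=5, fast=13, prefix=[1, 3, 4, 5, 6, 7]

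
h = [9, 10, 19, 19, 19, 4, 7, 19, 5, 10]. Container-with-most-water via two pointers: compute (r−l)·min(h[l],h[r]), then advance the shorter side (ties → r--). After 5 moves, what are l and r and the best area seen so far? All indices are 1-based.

l=3, r=7, best area=95

[1,10] min(9,10)*9=81 best=81 * → l++
[2,10] min(10,10)*8=80 best=81 → r--
[2,9] min(10,5)*7=35 best=81 → r--
[2,8] min(10,19)*6=60 best=81 → l++
[3,8] min(19,19)*5=95 best=95 * → r--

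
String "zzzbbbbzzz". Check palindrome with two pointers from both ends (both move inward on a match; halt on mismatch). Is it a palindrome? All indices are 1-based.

palindrome

[1,10] 'z'=='z' → l++,r--
[2,9] 'z'=='z' → l++,r--
[3,8] 'z'=='z' → l++,r--
[4,7] 'b'=='b' → l++,r--
[5,6] 'b'=='b' → l++,r--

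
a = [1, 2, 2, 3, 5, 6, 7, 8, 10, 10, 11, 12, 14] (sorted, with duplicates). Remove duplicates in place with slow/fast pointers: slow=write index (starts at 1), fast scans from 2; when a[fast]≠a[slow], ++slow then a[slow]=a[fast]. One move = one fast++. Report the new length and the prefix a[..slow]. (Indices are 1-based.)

length 11; prefix = [1, 2, 3, 5, 6, 7, 8, 10, 11, 12, 14]

slow=1 fast=2: a[fast]=2≠a[slow]=1 write a[2]=2, slow++,fast++
slow=2 fast=3: a[fast]=2=a[slow] dup, fast++
slow=2 fast=4: a[fast]=3≠a[slow]=2 write a[3]=3, slow++,fast++
slow=3 fast=5: a[fast]=5≠a[slow]=3 write a[4]=5, slow++,fast++
slow=4 fast=6: a[fast]=6≠a[slow]=5 write a[5]=6, slow++,fast++
slow=5 fast=7: a[fast]=7≠a[slow]=6 write a[6]=7, slow++,fast++
slow=6 fast=8: a[fast]=8≠a[slow]=7 write a[7]=8, slow++,fast++
slow=7 fast=9: a[fast]=10≠a[slow]=8 write a[8]=10, slow++,fast++
slow=8 fast=10: a[fast]=10=a[slow] dup, fast++
slow=8 fast=11: a[fast]=11≠a[slow]=10 write a[9]=11, slow++,fast++
slow=9 fast=12: a[fast]=12≠a[slow]=11 write a[10]=12, slow++,fast++
slow=10 fast=13: a[fast]=14≠a[slow]=12 write a[11]=14, slow++,fast++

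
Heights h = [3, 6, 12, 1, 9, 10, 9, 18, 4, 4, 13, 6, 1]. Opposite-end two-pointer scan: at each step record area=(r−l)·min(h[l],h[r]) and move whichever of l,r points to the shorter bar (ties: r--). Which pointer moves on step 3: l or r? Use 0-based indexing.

r

l=0 r=12: min(3,1)*12=12 best=12 *, r--
l=0 r=11: min(3,6)*11=33 best=33 *, l++
l=1 r=11: min(6,6)*10=60 best=60 *, r--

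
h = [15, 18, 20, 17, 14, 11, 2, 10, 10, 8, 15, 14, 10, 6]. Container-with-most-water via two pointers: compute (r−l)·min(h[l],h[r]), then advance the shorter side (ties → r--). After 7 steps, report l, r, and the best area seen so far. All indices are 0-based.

l=0 r=13: min(15,6)*13=78 best=78 *, r--
l=0 r=12: min(15,10)*12=120 best=120 *, r--
l=0 r=11: min(15,14)*11=154 best=154 *, r--
l=0 r=10: min(15,15)*10=150 best=154, r--
l=0 r=9: min(15,8)*9=72 best=154, r--
l=0 r=8: min(15,10)*8=80 best=154, r--
l=0 r=7: min(15,10)*7=70 best=154, r--

l=0, r=6, best area=154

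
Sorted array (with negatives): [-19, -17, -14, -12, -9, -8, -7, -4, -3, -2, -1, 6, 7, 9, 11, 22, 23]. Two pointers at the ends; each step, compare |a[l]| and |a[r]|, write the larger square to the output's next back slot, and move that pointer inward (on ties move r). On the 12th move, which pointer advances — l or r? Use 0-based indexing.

[0,16] |-19|<=|23| out[16]=529 → r--
[0,15] |-19|<=|22| out[15]=484 → r--
[0,14] |-19|>|11| out[14]=361 → l++
[1,14] |-17|>|11| out[13]=289 → l++
[2,14] |-14|>|11| out[12]=196 → l++
[3,14] |-12|>|11| out[11]=144 → l++
[4,14] |-9|<=|11| out[10]=121 → r--
[4,13] |-9|<=|9| out[9]=81 → r--
[4,12] |-9|>|7| out[8]=81 → l++
[5,12] |-8|>|7| out[7]=64 → l++
[6,12] |-7|<=|7| out[6]=49 → r--
[6,11] |-7|>|6| out[5]=49 → l++

l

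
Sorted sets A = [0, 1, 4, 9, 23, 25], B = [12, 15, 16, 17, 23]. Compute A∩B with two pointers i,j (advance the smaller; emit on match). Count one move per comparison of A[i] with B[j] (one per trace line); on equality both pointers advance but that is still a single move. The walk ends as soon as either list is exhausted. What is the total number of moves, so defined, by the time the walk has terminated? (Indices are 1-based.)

9 moves

i=1 j=1: 0<12, i++
i=2 j=1: 1<12, i++
i=3 j=1: 4<12, i++
i=4 j=1: 9<12, i++
i=5 j=1: 23>12, j++
i=5 j=2: 23>15, j++
i=5 j=3: 23>16, j++
i=5 j=4: 23>17, j++
i=5 j=5: 23==23 emit, i++,j++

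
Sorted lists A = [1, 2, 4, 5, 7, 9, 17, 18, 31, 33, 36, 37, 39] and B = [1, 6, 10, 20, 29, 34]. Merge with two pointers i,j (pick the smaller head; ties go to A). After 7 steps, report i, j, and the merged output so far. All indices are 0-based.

[i=0,j=0] A[i]=1<=B[j]=1 take 1 → i++
[i=1,j=0] A[i]=2>B[j]=1 take 1 → j++
[i=1,j=1] A[i]=2<=B[j]=6 take 2 → i++
[i=2,j=1] A[i]=4<=B[j]=6 take 4 → i++
[i=3,j=1] A[i]=5<=B[j]=6 take 5 → i++
[i=4,j=1] A[i]=7>B[j]=6 take 6 → j++
[i=4,j=2] A[i]=7<=B[j]=10 take 7 → i++

i=5, j=2, merged so far=[1, 1, 2, 4, 5, 6, 7]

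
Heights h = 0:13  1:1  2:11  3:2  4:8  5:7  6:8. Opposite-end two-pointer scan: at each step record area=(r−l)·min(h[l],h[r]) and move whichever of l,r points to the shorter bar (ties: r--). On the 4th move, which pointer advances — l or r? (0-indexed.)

r

[0,6] min(13,8)*6=48 best=48 * → r--
[0,5] min(13,7)*5=35 best=48 → r--
[0,4] min(13,8)*4=32 best=48 → r--
[0,3] min(13,2)*3=6 best=48 → r--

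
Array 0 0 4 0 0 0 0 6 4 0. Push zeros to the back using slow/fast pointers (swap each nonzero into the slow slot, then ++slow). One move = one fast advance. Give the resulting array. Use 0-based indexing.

(s=0,f=0) a[fast]=0 → fast++
(s=0,f=1) a[fast]=0 → fast++
(s=0,f=2) a[fast]=4≠0 swap→a[0]=4 → slow++,fast++
(s=1,f=3) a[fast]=0 → fast++
(s=1,f=4) a[fast]=0 → fast++
(s=1,f=5) a[fast]=0 → fast++
(s=1,f=6) a[fast]=0 → fast++
(s=1,f=7) a[fast]=6≠0 swap→a[1]=6 → slow++,fast++
(s=2,f=8) a[fast]=4≠0 swap→a[2]=4 → slow++,fast++
(s=3,f=9) a[fast]=0 → fast++

[4, 6, 4, 0, 0, 0, 0, 0, 0, 0]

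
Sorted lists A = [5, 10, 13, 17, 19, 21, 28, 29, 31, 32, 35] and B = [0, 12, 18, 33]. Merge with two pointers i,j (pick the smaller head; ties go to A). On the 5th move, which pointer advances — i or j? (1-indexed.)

i

i=1 j=1: A[i]=5>B[j]=0 take 0, j++
i=1 j=2: A[i]=5<=B[j]=12 take 5, i++
i=2 j=2: A[i]=10<=B[j]=12 take 10, i++
i=3 j=2: A[i]=13>B[j]=12 take 12, j++
i=3 j=3: A[i]=13<=B[j]=18 take 13, i++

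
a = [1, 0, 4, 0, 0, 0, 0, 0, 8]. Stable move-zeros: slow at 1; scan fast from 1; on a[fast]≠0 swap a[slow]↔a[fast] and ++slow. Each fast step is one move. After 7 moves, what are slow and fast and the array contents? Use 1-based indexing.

slow=3, fast=8, a=[1, 4, 0, 0, 0, 0, 0, 0, 8]

(s=1,f=1) a[fast]=1≠0 swap→a[1]=1 → slow++,fast++
(s=2,f=2) a[fast]=0 → fast++
(s=2,f=3) a[fast]=4≠0 swap→a[2]=4 → slow++,fast++
(s=3,f=4) a[fast]=0 → fast++
(s=3,f=5) a[fast]=0 → fast++
(s=3,f=6) a[fast]=0 → fast++
(s=3,f=7) a[fast]=0 → fast++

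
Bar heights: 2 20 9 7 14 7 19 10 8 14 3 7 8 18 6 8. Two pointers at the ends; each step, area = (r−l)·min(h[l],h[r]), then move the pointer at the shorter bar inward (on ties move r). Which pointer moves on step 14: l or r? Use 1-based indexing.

r

l=1 r=16: min(2,8)*15=30 best=30 *, l++
l=2 r=16: min(20,8)*14=112 best=112 *, r--
l=2 r=15: min(20,6)*13=78 best=112, r--
l=2 r=14: min(20,18)*12=216 best=216 *, r--
l=2 r=13: min(20,8)*11=88 best=216, r--
l=2 r=12: min(20,7)*10=70 best=216, r--
l=2 r=11: min(20,3)*9=27 best=216, r--
l=2 r=10: min(20,14)*8=112 best=216, r--
l=2 r=9: min(20,8)*7=56 best=216, r--
l=2 r=8: min(20,10)*6=60 best=216, r--
l=2 r=7: min(20,19)*5=95 best=216, r--
l=2 r=6: min(20,7)*4=28 best=216, r--
l=2 r=5: min(20,14)*3=42 best=216, r--
l=2 r=4: min(20,7)*2=14 best=216, r--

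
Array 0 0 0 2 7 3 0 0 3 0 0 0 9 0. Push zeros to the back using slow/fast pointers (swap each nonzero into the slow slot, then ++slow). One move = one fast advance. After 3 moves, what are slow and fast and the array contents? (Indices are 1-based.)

slow=1, fast=4, a=[0, 0, 0, 2, 7, 3, 0, 0, 3, 0, 0, 0, 9, 0]

(s=1,f=1) a[fast]=0 → fast++
(s=1,f=2) a[fast]=0 → fast++
(s=1,f=3) a[fast]=0 → fast++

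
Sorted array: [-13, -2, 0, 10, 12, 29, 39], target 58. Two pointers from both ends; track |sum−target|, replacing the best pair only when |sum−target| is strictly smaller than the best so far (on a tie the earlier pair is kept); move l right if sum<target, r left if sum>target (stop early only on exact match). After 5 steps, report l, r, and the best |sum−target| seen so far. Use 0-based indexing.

[0,6] -13+39=26 d=32 * → l++
[1,6] -2+39=37 d=21 * → l++
[2,6] 0+39=39 d=19 * → l++
[3,6] 10+39=49 d=9 * → l++
[4,6] 12+39=51 d=7 * → l++

l=5, r=6, best |Δ|=7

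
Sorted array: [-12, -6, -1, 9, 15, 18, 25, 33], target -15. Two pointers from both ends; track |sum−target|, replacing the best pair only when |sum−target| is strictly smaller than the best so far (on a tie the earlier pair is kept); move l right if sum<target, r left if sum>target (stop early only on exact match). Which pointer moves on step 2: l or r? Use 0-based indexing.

[0,7] -12+33=21 d=36 * → r--
[0,6] -12+25=13 d=28 * → r--

r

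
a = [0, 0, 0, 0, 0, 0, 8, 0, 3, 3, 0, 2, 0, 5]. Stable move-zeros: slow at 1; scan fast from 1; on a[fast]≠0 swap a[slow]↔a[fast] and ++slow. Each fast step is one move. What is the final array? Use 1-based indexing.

(s=1,f=1) a[fast]=0 → fast++
(s=1,f=2) a[fast]=0 → fast++
(s=1,f=3) a[fast]=0 → fast++
(s=1,f=4) a[fast]=0 → fast++
(s=1,f=5) a[fast]=0 → fast++
(s=1,f=6) a[fast]=0 → fast++
(s=1,f=7) a[fast]=8≠0 swap→a[1]=8 → slow++,fast++
(s=2,f=8) a[fast]=0 → fast++
(s=2,f=9) a[fast]=3≠0 swap→a[2]=3 → slow++,fast++
(s=3,f=10) a[fast]=3≠0 swap→a[3]=3 → slow++,fast++
(s=4,f=11) a[fast]=0 → fast++
(s=4,f=12) a[fast]=2≠0 swap→a[4]=2 → slow++,fast++
(s=5,f=13) a[fast]=0 → fast++
(s=5,f=14) a[fast]=5≠0 swap→a[5]=5 → slow++,fast++

[8, 3, 3, 2, 5, 0, 0, 0, 0, 0, 0, 0, 0, 0]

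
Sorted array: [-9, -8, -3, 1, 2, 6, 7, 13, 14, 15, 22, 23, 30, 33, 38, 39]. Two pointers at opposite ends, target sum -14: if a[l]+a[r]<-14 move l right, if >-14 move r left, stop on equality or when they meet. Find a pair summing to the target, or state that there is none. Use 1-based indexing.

no pair

l=1 r=16: -9+39=30 >-14, r--
l=1 r=15: -9+38=29 >-14, r--
l=1 r=14: -9+33=24 >-14, r--
l=1 r=13: -9+30=21 >-14, r--
l=1 r=12: -9+23=14 >-14, r--
l=1 r=11: -9+22=13 >-14, r--
l=1 r=10: -9+15=6 >-14, r--
l=1 r=9: -9+14=5 >-14, r--
l=1 r=8: -9+13=4 >-14, r--
l=1 r=7: -9+7=-2 >-14, r--
l=1 r=6: -9+6=-3 >-14, r--
l=1 r=5: -9+2=-7 >-14, r--
l=1 r=4: -9+1=-8 >-14, r--
l=1 r=3: -9+-3=-12 >-14, r--
l=1 r=2: -9+-8=-17 <-14, l++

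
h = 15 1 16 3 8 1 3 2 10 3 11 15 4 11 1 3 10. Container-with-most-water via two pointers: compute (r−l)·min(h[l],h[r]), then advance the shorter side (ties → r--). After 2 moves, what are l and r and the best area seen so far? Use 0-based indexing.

l=0, r=14, best area=160

[0,16] min(15,10)*16=160 best=160 * → r--
[0,15] min(15,3)*15=45 best=160 → r--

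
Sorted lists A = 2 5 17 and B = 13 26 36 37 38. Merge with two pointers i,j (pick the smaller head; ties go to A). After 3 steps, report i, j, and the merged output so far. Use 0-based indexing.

[i=0,j=0] A[i]=2<=B[j]=13 take 2 → i++
[i=1,j=0] A[i]=5<=B[j]=13 take 5 → i++
[i=2,j=0] A[i]=17>B[j]=13 take 13 → j++

i=2, j=1, merged so far=[2, 5, 13]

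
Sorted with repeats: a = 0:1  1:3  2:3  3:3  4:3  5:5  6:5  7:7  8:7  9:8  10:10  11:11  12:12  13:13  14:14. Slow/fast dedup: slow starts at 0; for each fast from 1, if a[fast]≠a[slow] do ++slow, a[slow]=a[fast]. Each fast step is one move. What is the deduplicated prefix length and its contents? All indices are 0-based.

slow=0 fast=1: a[fast]=3≠a[slow]=1 write a[1]=3, slow++,fast++
slow=1 fast=2: a[fast]=3=a[slow] dup, fast++
slow=1 fast=3: a[fast]=3=a[slow] dup, fast++
slow=1 fast=4: a[fast]=3=a[slow] dup, fast++
slow=1 fast=5: a[fast]=5≠a[slow]=3 write a[2]=5, slow++,fast++
slow=2 fast=6: a[fast]=5=a[slow] dup, fast++
slow=2 fast=7: a[fast]=7≠a[slow]=5 write a[3]=7, slow++,fast++
slow=3 fast=8: a[fast]=7=a[slow] dup, fast++
slow=3 fast=9: a[fast]=8≠a[slow]=7 write a[4]=8, slow++,fast++
slow=4 fast=10: a[fast]=10≠a[slow]=8 write a[5]=10, slow++,fast++
slow=5 fast=11: a[fast]=11≠a[slow]=10 write a[6]=11, slow++,fast++
slow=6 fast=12: a[fast]=12≠a[slow]=11 write a[7]=12, slow++,fast++
slow=7 fast=13: a[fast]=13≠a[slow]=12 write a[8]=13, slow++,fast++
slow=8 fast=14: a[fast]=14≠a[slow]=13 write a[9]=14, slow++,fast++

length 10; prefix = [1, 3, 5, 7, 8, 10, 11, 12, 13, 14]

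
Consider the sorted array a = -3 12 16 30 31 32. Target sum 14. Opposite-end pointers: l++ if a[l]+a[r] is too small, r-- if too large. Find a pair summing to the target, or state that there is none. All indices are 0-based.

[0,5] -3+32=29 >14 → r--
[0,4] -3+31=28 >14 → r--
[0,3] -3+30=27 >14 → r--
[0,2] -3+16=13 <14 → l++
[1,2] 12+16=28 >14 → r--

no pair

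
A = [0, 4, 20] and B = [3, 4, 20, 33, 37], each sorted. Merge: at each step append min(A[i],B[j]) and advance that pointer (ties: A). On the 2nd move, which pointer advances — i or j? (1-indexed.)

[i=1,j=1] A[i]=0<=B[j]=3 take 0 → i++
[i=2,j=1] A[i]=4>B[j]=3 take 3 → j++

j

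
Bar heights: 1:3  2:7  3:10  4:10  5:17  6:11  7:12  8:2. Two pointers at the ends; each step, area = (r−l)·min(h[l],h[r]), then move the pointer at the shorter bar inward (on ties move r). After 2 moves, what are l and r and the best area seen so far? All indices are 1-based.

l=2, r=7, best area=18

[1,8] min(3,2)*7=14 best=14 * → r--
[1,7] min(3,12)*6=18 best=18 * → l++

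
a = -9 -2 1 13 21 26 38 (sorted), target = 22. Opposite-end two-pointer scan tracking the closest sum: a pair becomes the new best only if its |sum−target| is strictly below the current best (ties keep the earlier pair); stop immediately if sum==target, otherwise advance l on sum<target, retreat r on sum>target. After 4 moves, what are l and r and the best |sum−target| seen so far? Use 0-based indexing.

l=2, r=4, best |Δ|=2

l=0 r=6: -9+38=29 d=7 *, r--
l=0 r=5: -9+26=17 d=5 *, l++
l=1 r=5: -2+26=24 d=2 *, r--
l=1 r=4: -2+21=19 d=3, l++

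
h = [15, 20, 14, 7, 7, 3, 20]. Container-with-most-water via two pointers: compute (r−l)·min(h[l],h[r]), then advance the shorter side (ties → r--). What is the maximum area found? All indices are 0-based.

max area = 100

l=0 r=6: min(15,20)*6=90 best=90 *, l++
l=1 r=6: min(20,20)*5=100 best=100 *, r--
l=1 r=5: min(20,3)*4=12 best=100, r--
l=1 r=4: min(20,7)*3=21 best=100, r--
l=1 r=3: min(20,7)*2=14 best=100, r--
l=1 r=2: min(20,14)*1=14 best=100, r--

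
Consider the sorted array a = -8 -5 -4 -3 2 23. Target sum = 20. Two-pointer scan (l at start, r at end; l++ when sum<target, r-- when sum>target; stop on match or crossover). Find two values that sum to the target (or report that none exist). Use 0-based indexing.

(-3, 23)

[0,5] -8+23=15 <20 → l++
[1,5] -5+23=18 <20 → l++
[2,5] -4+23=19 <20 → l++
[3,5] -3+23=20 → found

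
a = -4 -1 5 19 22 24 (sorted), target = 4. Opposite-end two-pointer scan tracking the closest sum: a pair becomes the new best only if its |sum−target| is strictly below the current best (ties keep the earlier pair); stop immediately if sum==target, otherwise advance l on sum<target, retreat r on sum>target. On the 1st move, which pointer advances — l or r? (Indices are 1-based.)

r

[1,6] -4+24=20 d=16 * → r--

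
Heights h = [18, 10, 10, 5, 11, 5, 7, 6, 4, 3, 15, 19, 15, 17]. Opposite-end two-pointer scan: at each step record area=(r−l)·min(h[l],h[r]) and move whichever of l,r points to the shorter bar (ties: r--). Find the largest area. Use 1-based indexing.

max area = 221

l=1 r=14: min(18,17)*13=221 best=221 *, r--
l=1 r=13: min(18,15)*12=180 best=221, r--
l=1 r=12: min(18,19)*11=198 best=221, l++
l=2 r=12: min(10,19)*10=100 best=221, l++
l=3 r=12: min(10,19)*9=90 best=221, l++
l=4 r=12: min(5,19)*8=40 best=221, l++
l=5 r=12: min(11,19)*7=77 best=221, l++
l=6 r=12: min(5,19)*6=30 best=221, l++
l=7 r=12: min(7,19)*5=35 best=221, l++
l=8 r=12: min(6,19)*4=24 best=221, l++
l=9 r=12: min(4,19)*3=12 best=221, l++
l=10 r=12: min(3,19)*2=6 best=221, l++
l=11 r=12: min(15,19)*1=15 best=221, l++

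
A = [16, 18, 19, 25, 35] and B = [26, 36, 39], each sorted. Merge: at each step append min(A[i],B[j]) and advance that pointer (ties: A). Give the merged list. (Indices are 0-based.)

[i=0,j=0] A[i]=16<=B[j]=26 take 16 → i++
[i=1,j=0] A[i]=18<=B[j]=26 take 18 → i++
[i=2,j=0] A[i]=19<=B[j]=26 take 19 → i++
[i=3,j=0] A[i]=25<=B[j]=26 take 25 → i++
[i=4,j=0] A[i]=35>B[j]=26 take 26 → j++
[i=4,j=1] A[i]=35<=B[j]=36 take 35 → i++
[i=5,j=1] A done, take B[j]=36 → j++
[i=5,j=2] A done, take B[j]=39 → j++

[16, 18, 19, 25, 26, 35, 36, 39]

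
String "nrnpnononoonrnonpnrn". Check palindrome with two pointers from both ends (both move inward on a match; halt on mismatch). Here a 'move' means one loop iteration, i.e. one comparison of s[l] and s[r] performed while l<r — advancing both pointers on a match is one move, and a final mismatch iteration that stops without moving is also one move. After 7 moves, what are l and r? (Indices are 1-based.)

l=8, r=13

l=1 r=20: 'n'=='n', l++,r--
l=2 r=19: 'r'=='r', l++,r--
l=3 r=18: 'n'=='n', l++,r--
l=4 r=17: 'p'=='p', l++,r--
l=5 r=16: 'n'=='n', l++,r--
l=6 r=15: 'o'=='o', l++,r--
l=7 r=14: 'n'=='n', l++,r--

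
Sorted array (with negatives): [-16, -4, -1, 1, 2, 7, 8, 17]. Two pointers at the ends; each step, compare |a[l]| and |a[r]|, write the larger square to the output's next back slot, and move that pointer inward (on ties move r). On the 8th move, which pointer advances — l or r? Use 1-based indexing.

r

l=1 r=8: |-16|<=|17| out[8]=289, r--
l=1 r=7: |-16|>|8| out[7]=256, l++
l=2 r=7: |-4|<=|8| out[6]=64, r--
l=2 r=6: |-4|<=|7| out[5]=49, r--
l=2 r=5: |-4|>|2| out[4]=16, l++
l=3 r=5: |-1|<=|2| out[3]=4, r--
l=3 r=4: |-1|<=|1| out[2]=1, r--
l=3 r=3: |-1|<=|-1| out[1]=1, r--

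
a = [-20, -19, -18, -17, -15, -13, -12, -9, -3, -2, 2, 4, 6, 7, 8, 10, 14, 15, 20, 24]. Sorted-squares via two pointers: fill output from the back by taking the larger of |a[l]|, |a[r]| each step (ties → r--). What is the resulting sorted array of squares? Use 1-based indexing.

l=1 r=20: |-20|<=|24| out[20]=576, r--
l=1 r=19: |-20|<=|20| out[19]=400, r--
l=1 r=18: |-20|>|15| out[18]=400, l++
l=2 r=18: |-19|>|15| out[17]=361, l++
l=3 r=18: |-18|>|15| out[16]=324, l++
l=4 r=18: |-17|>|15| out[15]=289, l++
l=5 r=18: |-15|<=|15| out[14]=225, r--
l=5 r=17: |-15|>|14| out[13]=225, l++
l=6 r=17: |-13|<=|14| out[12]=196, r--
l=6 r=16: |-13|>|10| out[11]=169, l++
l=7 r=16: |-12|>|10| out[10]=144, l++
l=8 r=16: |-9|<=|10| out[9]=100, r--
l=8 r=15: |-9|>|8| out[8]=81, l++
l=9 r=15: |-3|<=|8| out[7]=64, r--
l=9 r=14: |-3|<=|7| out[6]=49, r--
l=9 r=13: |-3|<=|6| out[5]=36, r--
l=9 r=12: |-3|<=|4| out[4]=16, r--
l=9 r=11: |-3|>|2| out[3]=9, l++
l=10 r=11: |-2|<=|2| out[2]=4, r--
l=10 r=10: |-2|<=|-2| out[1]=4, r--

[4, 4, 9, 16, 36, 49, 64, 81, 100, 144, 169, 196, 225, 225, 289, 324, 361, 400, 400, 576]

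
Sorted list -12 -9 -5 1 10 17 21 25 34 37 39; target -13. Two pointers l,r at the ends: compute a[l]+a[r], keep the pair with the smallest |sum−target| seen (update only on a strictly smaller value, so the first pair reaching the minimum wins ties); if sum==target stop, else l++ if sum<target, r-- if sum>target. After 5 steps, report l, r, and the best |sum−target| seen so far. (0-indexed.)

l=0, r=5, best |Δ|=22

l=0 r=10: -12+39=27 d=40 *, r--
l=0 r=9: -12+37=25 d=38 *, r--
l=0 r=8: -12+34=22 d=35 *, r--
l=0 r=7: -12+25=13 d=26 *, r--
l=0 r=6: -12+21=9 d=22 *, r--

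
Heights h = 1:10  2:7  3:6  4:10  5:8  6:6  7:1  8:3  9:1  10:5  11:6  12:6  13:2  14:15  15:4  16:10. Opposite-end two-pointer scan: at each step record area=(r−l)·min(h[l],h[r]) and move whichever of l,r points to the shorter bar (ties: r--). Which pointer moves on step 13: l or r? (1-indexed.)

[1,16] min(10,10)*15=150 best=150 * → r--
[1,15] min(10,4)*14=56 best=150 → r--
[1,14] min(10,15)*13=130 best=150 → l++
[2,14] min(7,15)*12=84 best=150 → l++
[3,14] min(6,15)*11=66 best=150 → l++
[4,14] min(10,15)*10=100 best=150 → l++
[5,14] min(8,15)*9=72 best=150 → l++
[6,14] min(6,15)*8=48 best=150 → l++
[7,14] min(1,15)*7=7 best=150 → l++
[8,14] min(3,15)*6=18 best=150 → l++
[9,14] min(1,15)*5=5 best=150 → l++
[10,14] min(5,15)*4=20 best=150 → l++
[11,14] min(6,15)*3=18 best=150 → l++

l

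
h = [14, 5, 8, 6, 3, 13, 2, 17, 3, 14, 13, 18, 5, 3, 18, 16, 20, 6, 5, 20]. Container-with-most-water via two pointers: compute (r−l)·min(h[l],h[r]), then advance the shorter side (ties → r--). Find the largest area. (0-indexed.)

l=0 r=19: min(14,20)*19=266 best=266 *, l++
l=1 r=19: min(5,20)*18=90 best=266, l++
l=2 r=19: min(8,20)*17=136 best=266, l++
l=3 r=19: min(6,20)*16=96 best=266, l++
l=4 r=19: min(3,20)*15=45 best=266, l++
l=5 r=19: min(13,20)*14=182 best=266, l++
l=6 r=19: min(2,20)*13=26 best=266, l++
l=7 r=19: min(17,20)*12=204 best=266, l++
l=8 r=19: min(3,20)*11=33 best=266, l++
l=9 r=19: min(14,20)*10=140 best=266, l++
l=10 r=19: min(13,20)*9=117 best=266, l++
l=11 r=19: min(18,20)*8=144 best=266, l++
l=12 r=19: min(5,20)*7=35 best=266, l++
l=13 r=19: min(3,20)*6=18 best=266, l++
l=14 r=19: min(18,20)*5=90 best=266, l++
l=15 r=19: min(16,20)*4=64 best=266, l++
l=16 r=19: min(20,20)*3=60 best=266, r--
l=16 r=18: min(20,5)*2=10 best=266, r--
l=16 r=17: min(20,6)*1=6 best=266, r--

max area = 266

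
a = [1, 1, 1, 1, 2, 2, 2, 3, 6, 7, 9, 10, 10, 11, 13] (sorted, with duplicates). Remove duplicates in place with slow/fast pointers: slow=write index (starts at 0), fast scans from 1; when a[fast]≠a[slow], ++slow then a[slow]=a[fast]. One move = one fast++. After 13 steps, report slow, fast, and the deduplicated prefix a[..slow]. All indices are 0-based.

(s=0,f=1) a[fast]=1=a[slow] dup → fast++
(s=0,f=2) a[fast]=1=a[slow] dup → fast++
(s=0,f=3) a[fast]=1=a[slow] dup → fast++
(s=0,f=4) a[fast]=2≠a[slow]=1 write a[1]=2 → slow++,fast++
(s=1,f=5) a[fast]=2=a[slow] dup → fast++
(s=1,f=6) a[fast]=2=a[slow] dup → fast++
(s=1,f=7) a[fast]=3≠a[slow]=2 write a[2]=3 → slow++,fast++
(s=2,f=8) a[fast]=6≠a[slow]=3 write a[3]=6 → slow++,fast++
(s=3,f=9) a[fast]=7≠a[slow]=6 write a[4]=7 → slow++,fast++
(s=4,f=10) a[fast]=9≠a[slow]=7 write a[5]=9 → slow++,fast++
(s=5,f=11) a[fast]=10≠a[slow]=9 write a[6]=10 → slow++,fast++
(s=6,f=12) a[fast]=10=a[slow] dup → fast++
(s=6,f=13) a[fast]=11≠a[slow]=10 write a[7]=11 → slow++,fast++

slow=7, fast=14, prefix=[1, 2, 3, 6, 7, 9, 10, 11]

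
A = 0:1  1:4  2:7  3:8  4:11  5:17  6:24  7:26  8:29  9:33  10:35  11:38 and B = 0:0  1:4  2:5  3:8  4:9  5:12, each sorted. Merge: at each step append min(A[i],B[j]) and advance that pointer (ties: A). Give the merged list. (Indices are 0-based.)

[0, 1, 4, 4, 5, 7, 8, 8, 9, 11, 12, 17, 24, 26, 29, 33, 35, 38]

[i=0,j=0] A[i]=1>B[j]=0 take 0 → j++
[i=0,j=1] A[i]=1<=B[j]=4 take 1 → i++
[i=1,j=1] A[i]=4<=B[j]=4 take 4 → i++
[i=2,j=1] A[i]=7>B[j]=4 take 4 → j++
[i=2,j=2] A[i]=7>B[j]=5 take 5 → j++
[i=2,j=3] A[i]=7<=B[j]=8 take 7 → i++
[i=3,j=3] A[i]=8<=B[j]=8 take 8 → i++
[i=4,j=3] A[i]=11>B[j]=8 take 8 → j++
[i=4,j=4] A[i]=11>B[j]=9 take 9 → j++
[i=4,j=5] A[i]=11<=B[j]=12 take 11 → i++
[i=5,j=5] A[i]=17>B[j]=12 take 12 → j++
[i=5,j=6] B done, take A[i]=17 → i++
[i=6,j=6] B done, take A[i]=24 → i++
[i=7,j=6] B done, take A[i]=26 → i++
[i=8,j=6] B done, take A[i]=29 → i++
[i=9,j=6] B done, take A[i]=33 → i++
[i=10,j=6] B done, take A[i]=35 → i++
[i=11,j=6] B done, take A[i]=38 → i++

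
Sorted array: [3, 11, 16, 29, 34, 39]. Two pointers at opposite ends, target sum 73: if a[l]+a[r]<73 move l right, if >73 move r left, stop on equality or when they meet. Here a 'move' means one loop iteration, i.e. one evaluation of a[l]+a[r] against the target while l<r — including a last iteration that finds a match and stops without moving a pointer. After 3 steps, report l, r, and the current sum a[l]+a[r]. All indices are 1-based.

l=1 r=6: 3+39=42 <73, l++
l=2 r=6: 11+39=50 <73, l++
l=3 r=6: 16+39=55 <73, l++

l=4, r=6, sum=68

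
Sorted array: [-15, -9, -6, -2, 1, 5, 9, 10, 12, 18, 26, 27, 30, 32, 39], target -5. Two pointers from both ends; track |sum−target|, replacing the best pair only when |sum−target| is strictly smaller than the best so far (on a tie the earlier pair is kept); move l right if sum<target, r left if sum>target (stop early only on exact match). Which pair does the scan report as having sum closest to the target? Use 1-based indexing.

pair (-15, 10) with sum -5 (|Δ|=0)

l=1 r=15: -15+39=24 d=29 *, r--
l=1 r=14: -15+32=17 d=22 *, r--
l=1 r=13: -15+30=15 d=20 *, r--
l=1 r=12: -15+27=12 d=17 *, r--
l=1 r=11: -15+26=11 d=16 *, r--
l=1 r=10: -15+18=3 d=8 *, r--
l=1 r=9: -15+12=-3 d=2 *, r--
l=1 r=8: -15+10=-5 d=0 *, stop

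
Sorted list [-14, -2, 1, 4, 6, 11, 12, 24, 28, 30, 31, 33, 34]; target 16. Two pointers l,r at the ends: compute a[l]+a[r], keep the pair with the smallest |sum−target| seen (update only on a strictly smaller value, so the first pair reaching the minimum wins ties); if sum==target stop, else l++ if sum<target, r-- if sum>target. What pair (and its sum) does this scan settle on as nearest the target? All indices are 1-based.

pair (-14, 30) with sum 16 (|Δ|=0)

l=1 r=13: -14+34=20 d=4 *, r--
l=1 r=12: -14+33=19 d=3 *, r--
l=1 r=11: -14+31=17 d=1 *, r--
l=1 r=10: -14+30=16 d=0 *, stop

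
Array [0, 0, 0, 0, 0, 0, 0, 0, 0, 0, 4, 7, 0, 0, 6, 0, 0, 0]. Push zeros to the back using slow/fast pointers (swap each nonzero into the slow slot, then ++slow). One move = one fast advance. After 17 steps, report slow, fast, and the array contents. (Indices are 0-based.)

slow=0 fast=0: a[fast]=0, fast++
slow=0 fast=1: a[fast]=0, fast++
slow=0 fast=2: a[fast]=0, fast++
slow=0 fast=3: a[fast]=0, fast++
slow=0 fast=4: a[fast]=0, fast++
slow=0 fast=5: a[fast]=0, fast++
slow=0 fast=6: a[fast]=0, fast++
slow=0 fast=7: a[fast]=0, fast++
slow=0 fast=8: a[fast]=0, fast++
slow=0 fast=9: a[fast]=0, fast++
slow=0 fast=10: a[fast]=4≠0 swap→a[0]=4, slow++,fast++
slow=1 fast=11: a[fast]=7≠0 swap→a[1]=7, slow++,fast++
slow=2 fast=12: a[fast]=0, fast++
slow=2 fast=13: a[fast]=0, fast++
slow=2 fast=14: a[fast]=6≠0 swap→a[2]=6, slow++,fast++
slow=3 fast=15: a[fast]=0, fast++
slow=3 fast=16: a[fast]=0, fast++

slow=3, fast=17, a=[4, 7, 6, 0, 0, 0, 0, 0, 0, 0, 0, 0, 0, 0, 0, 0, 0, 0]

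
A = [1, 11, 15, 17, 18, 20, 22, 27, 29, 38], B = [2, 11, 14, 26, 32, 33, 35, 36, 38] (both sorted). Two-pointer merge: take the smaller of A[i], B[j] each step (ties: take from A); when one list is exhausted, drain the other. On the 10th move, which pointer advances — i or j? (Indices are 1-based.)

i

[i=1,j=1] A[i]=1<=B[j]=2 take 1 → i++
[i=2,j=1] A[i]=11>B[j]=2 take 2 → j++
[i=2,j=2] A[i]=11<=B[j]=11 take 11 → i++
[i=3,j=2] A[i]=15>B[j]=11 take 11 → j++
[i=3,j=3] A[i]=15>B[j]=14 take 14 → j++
[i=3,j=4] A[i]=15<=B[j]=26 take 15 → i++
[i=4,j=4] A[i]=17<=B[j]=26 take 17 → i++
[i=5,j=4] A[i]=18<=B[j]=26 take 18 → i++
[i=6,j=4] A[i]=20<=B[j]=26 take 20 → i++
[i=7,j=4] A[i]=22<=B[j]=26 take 22 → i++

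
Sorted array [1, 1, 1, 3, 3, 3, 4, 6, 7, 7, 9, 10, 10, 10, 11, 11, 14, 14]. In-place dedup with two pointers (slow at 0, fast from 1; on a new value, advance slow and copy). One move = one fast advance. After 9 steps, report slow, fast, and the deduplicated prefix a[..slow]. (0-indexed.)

slow=4, fast=10, prefix=[1, 3, 4, 6, 7]

slow=0 fast=1: a[fast]=1=a[slow] dup, fast++
slow=0 fast=2: a[fast]=1=a[slow] dup, fast++
slow=0 fast=3: a[fast]=3≠a[slow]=1 write a[1]=3, slow++,fast++
slow=1 fast=4: a[fast]=3=a[slow] dup, fast++
slow=1 fast=5: a[fast]=3=a[slow] dup, fast++
slow=1 fast=6: a[fast]=4≠a[slow]=3 write a[2]=4, slow++,fast++
slow=2 fast=7: a[fast]=6≠a[slow]=4 write a[3]=6, slow++,fast++
slow=3 fast=8: a[fast]=7≠a[slow]=6 write a[4]=7, slow++,fast++
slow=4 fast=9: a[fast]=7=a[slow] dup, fast++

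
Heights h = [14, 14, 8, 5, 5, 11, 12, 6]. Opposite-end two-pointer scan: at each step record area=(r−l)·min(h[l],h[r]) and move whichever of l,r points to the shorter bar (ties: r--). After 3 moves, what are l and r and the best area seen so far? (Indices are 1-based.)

l=1, r=5, best area=72

[1,8] min(14,6)*7=42 best=42 * → r--
[1,7] min(14,12)*6=72 best=72 * → r--
[1,6] min(14,11)*5=55 best=72 → r--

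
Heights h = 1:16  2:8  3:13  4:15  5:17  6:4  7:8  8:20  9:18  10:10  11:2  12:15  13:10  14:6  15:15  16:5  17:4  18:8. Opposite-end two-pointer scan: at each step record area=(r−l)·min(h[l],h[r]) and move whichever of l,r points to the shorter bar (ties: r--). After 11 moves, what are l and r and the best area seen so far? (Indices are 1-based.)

l=1 r=18: min(16,8)*17=136 best=136 *, r--
l=1 r=17: min(16,4)*16=64 best=136, r--
l=1 r=16: min(16,5)*15=75 best=136, r--
l=1 r=15: min(16,15)*14=210 best=210 *, r--
l=1 r=14: min(16,6)*13=78 best=210, r--
l=1 r=13: min(16,10)*12=120 best=210, r--
l=1 r=12: min(16,15)*11=165 best=210, r--
l=1 r=11: min(16,2)*10=20 best=210, r--
l=1 r=10: min(16,10)*9=90 best=210, r--
l=1 r=9: min(16,18)*8=128 best=210, l++
l=2 r=9: min(8,18)*7=56 best=210, l++

l=3, r=9, best area=210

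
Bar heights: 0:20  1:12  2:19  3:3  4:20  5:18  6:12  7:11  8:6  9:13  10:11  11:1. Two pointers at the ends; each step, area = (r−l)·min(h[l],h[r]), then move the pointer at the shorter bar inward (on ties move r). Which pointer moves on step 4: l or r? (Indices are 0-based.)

r

[0,11] min(20,1)*11=11 best=11 * → r--
[0,10] min(20,11)*10=110 best=110 * → r--
[0,9] min(20,13)*9=117 best=117 * → r--
[0,8] min(20,6)*8=48 best=117 → r--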